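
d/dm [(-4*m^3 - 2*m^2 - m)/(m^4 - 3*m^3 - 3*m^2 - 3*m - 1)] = (4*m^6 + 4*m^5 + 9*m^4 + 18*m^3 + 15*m^2 + 4*m + 1)/(m^8 - 6*m^7 + 3*m^6 + 12*m^5 + 25*m^4 + 24*m^3 + 15*m^2 + 6*m + 1)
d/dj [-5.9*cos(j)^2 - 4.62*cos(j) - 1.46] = (11.8*cos(j) + 4.62)*sin(j)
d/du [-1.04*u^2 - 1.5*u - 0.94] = -2.08*u - 1.5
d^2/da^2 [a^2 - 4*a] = 2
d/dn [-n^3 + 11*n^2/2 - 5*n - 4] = -3*n^2 + 11*n - 5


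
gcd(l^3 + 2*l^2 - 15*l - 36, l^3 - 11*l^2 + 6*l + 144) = l + 3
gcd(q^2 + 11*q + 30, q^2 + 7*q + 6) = q + 6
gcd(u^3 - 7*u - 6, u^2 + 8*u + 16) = 1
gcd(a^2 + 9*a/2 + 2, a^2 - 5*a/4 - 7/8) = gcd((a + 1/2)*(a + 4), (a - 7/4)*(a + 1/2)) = a + 1/2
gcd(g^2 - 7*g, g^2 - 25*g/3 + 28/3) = g - 7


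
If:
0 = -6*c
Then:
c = 0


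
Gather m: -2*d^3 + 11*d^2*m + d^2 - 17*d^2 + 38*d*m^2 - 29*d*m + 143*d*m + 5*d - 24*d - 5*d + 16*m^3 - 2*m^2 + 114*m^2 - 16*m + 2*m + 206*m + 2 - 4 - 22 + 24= -2*d^3 - 16*d^2 - 24*d + 16*m^3 + m^2*(38*d + 112) + m*(11*d^2 + 114*d + 192)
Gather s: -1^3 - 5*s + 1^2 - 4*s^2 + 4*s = -4*s^2 - s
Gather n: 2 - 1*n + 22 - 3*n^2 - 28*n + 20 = -3*n^2 - 29*n + 44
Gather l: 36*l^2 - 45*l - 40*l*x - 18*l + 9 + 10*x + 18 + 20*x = 36*l^2 + l*(-40*x - 63) + 30*x + 27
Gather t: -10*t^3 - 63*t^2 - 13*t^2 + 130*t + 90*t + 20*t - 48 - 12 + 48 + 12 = -10*t^3 - 76*t^2 + 240*t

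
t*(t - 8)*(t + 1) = t^3 - 7*t^2 - 8*t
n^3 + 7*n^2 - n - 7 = (n - 1)*(n + 1)*(n + 7)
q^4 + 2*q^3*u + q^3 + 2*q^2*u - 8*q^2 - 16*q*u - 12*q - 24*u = (q - 3)*(q + 2)^2*(q + 2*u)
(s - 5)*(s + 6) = s^2 + s - 30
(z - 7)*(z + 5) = z^2 - 2*z - 35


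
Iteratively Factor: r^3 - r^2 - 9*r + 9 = (r + 3)*(r^2 - 4*r + 3) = (r - 3)*(r + 3)*(r - 1)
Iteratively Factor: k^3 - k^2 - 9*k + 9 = (k - 1)*(k^2 - 9) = (k - 3)*(k - 1)*(k + 3)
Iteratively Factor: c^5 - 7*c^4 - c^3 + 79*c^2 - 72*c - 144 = (c + 1)*(c^4 - 8*c^3 + 7*c^2 + 72*c - 144) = (c - 4)*(c + 1)*(c^3 - 4*c^2 - 9*c + 36) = (c - 4)*(c + 1)*(c + 3)*(c^2 - 7*c + 12) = (c - 4)^2*(c + 1)*(c + 3)*(c - 3)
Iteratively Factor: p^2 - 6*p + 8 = (p - 4)*(p - 2)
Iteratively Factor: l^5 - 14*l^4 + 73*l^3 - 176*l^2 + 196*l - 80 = (l - 1)*(l^4 - 13*l^3 + 60*l^2 - 116*l + 80) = (l - 4)*(l - 1)*(l^3 - 9*l^2 + 24*l - 20) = (l - 4)*(l - 2)*(l - 1)*(l^2 - 7*l + 10) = (l - 4)*(l - 2)^2*(l - 1)*(l - 5)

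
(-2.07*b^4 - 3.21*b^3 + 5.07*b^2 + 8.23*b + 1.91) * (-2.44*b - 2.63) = 5.0508*b^5 + 13.2765*b^4 - 3.9285*b^3 - 33.4153*b^2 - 26.3053*b - 5.0233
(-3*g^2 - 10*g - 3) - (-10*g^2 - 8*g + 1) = 7*g^2 - 2*g - 4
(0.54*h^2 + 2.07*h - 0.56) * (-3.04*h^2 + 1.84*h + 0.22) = -1.6416*h^4 - 5.2992*h^3 + 5.63*h^2 - 0.575*h - 0.1232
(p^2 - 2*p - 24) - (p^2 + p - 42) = 18 - 3*p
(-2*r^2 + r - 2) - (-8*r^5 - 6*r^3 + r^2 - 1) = 8*r^5 + 6*r^3 - 3*r^2 + r - 1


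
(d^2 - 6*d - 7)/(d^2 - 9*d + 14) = (d + 1)/(d - 2)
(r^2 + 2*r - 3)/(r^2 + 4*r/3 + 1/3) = 3*(r^2 + 2*r - 3)/(3*r^2 + 4*r + 1)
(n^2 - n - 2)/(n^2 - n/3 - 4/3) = 3*(n - 2)/(3*n - 4)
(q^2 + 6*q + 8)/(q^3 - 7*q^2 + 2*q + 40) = (q + 4)/(q^2 - 9*q + 20)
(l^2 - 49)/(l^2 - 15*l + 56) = (l + 7)/(l - 8)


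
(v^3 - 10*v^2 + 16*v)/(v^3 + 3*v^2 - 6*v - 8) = v*(v - 8)/(v^2 + 5*v + 4)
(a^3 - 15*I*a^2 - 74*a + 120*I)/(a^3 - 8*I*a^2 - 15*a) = (a^2 - 10*I*a - 24)/(a*(a - 3*I))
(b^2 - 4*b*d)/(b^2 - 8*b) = (b - 4*d)/(b - 8)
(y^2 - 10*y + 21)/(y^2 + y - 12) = (y - 7)/(y + 4)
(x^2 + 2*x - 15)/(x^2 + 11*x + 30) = (x - 3)/(x + 6)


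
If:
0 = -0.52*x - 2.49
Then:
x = -4.79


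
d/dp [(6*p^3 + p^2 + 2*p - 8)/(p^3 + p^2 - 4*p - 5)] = (5*p^4 - 52*p^3 - 72*p^2 + 6*p - 42)/(p^6 + 2*p^5 - 7*p^4 - 18*p^3 + 6*p^2 + 40*p + 25)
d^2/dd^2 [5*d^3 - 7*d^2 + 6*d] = 30*d - 14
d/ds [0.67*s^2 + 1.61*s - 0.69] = 1.34*s + 1.61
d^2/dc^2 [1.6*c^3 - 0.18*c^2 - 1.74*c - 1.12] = 9.6*c - 0.36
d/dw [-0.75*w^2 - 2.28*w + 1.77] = -1.5*w - 2.28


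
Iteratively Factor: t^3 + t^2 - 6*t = (t + 3)*(t^2 - 2*t) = t*(t + 3)*(t - 2)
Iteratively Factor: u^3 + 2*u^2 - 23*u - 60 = (u + 3)*(u^2 - u - 20) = (u + 3)*(u + 4)*(u - 5)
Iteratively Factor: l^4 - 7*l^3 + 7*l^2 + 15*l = (l - 3)*(l^3 - 4*l^2 - 5*l) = l*(l - 3)*(l^2 - 4*l - 5) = l*(l - 5)*(l - 3)*(l + 1)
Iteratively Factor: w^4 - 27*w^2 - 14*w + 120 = (w + 4)*(w^3 - 4*w^2 - 11*w + 30) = (w - 5)*(w + 4)*(w^2 + w - 6) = (w - 5)*(w + 3)*(w + 4)*(w - 2)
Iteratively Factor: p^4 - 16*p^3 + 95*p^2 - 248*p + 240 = (p - 3)*(p^3 - 13*p^2 + 56*p - 80) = (p - 4)*(p - 3)*(p^2 - 9*p + 20) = (p - 5)*(p - 4)*(p - 3)*(p - 4)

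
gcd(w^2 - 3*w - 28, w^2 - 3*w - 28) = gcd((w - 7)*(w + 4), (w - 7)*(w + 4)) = w^2 - 3*w - 28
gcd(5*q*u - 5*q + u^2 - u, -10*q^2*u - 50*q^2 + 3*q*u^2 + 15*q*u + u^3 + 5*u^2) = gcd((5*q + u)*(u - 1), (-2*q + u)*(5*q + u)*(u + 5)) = 5*q + u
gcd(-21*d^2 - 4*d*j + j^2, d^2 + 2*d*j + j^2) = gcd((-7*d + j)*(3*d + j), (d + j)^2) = 1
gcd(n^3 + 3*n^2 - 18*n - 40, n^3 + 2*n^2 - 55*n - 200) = n + 5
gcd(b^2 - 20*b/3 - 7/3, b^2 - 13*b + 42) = b - 7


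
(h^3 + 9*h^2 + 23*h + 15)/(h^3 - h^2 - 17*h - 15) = (h + 5)/(h - 5)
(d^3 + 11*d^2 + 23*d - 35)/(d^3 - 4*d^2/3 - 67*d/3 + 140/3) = 3*(d^2 + 6*d - 7)/(3*d^2 - 19*d + 28)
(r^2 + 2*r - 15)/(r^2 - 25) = (r - 3)/(r - 5)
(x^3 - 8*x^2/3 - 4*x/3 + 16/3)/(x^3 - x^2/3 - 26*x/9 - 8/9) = 3*(x - 2)/(3*x + 1)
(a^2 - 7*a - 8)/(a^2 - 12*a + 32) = (a + 1)/(a - 4)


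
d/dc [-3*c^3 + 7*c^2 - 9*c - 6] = -9*c^2 + 14*c - 9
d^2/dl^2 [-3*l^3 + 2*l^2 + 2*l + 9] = 4 - 18*l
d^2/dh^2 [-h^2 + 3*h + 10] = -2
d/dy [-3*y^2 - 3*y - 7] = -6*y - 3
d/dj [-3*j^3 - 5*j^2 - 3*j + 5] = -9*j^2 - 10*j - 3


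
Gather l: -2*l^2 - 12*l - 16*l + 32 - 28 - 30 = -2*l^2 - 28*l - 26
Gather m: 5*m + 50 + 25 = 5*m + 75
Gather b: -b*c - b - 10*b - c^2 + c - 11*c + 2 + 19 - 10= b*(-c - 11) - c^2 - 10*c + 11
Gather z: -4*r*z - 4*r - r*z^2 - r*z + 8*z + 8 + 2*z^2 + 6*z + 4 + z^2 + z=-4*r + z^2*(3 - r) + z*(15 - 5*r) + 12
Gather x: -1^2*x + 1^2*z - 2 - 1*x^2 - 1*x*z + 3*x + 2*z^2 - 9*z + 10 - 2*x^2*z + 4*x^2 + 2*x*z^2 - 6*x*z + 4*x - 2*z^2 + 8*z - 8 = x^2*(3 - 2*z) + x*(2*z^2 - 7*z + 6)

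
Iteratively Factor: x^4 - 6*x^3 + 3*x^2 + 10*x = (x)*(x^3 - 6*x^2 + 3*x + 10) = x*(x + 1)*(x^2 - 7*x + 10) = x*(x - 2)*(x + 1)*(x - 5)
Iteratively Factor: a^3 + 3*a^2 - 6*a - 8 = (a + 1)*(a^2 + 2*a - 8) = (a - 2)*(a + 1)*(a + 4)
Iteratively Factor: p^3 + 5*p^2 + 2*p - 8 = (p + 4)*(p^2 + p - 2) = (p - 1)*(p + 4)*(p + 2)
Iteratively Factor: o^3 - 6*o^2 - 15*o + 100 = (o + 4)*(o^2 - 10*o + 25) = (o - 5)*(o + 4)*(o - 5)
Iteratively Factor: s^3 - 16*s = (s)*(s^2 - 16) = s*(s - 4)*(s + 4)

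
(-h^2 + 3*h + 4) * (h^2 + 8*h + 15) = -h^4 - 5*h^3 + 13*h^2 + 77*h + 60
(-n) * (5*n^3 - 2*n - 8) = -5*n^4 + 2*n^2 + 8*n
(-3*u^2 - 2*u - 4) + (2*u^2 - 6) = -u^2 - 2*u - 10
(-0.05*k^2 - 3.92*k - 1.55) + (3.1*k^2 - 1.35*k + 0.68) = 3.05*k^2 - 5.27*k - 0.87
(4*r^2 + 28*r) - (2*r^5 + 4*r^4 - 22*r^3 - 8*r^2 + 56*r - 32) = -2*r^5 - 4*r^4 + 22*r^3 + 12*r^2 - 28*r + 32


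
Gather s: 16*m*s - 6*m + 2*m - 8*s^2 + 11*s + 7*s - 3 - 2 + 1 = -4*m - 8*s^2 + s*(16*m + 18) - 4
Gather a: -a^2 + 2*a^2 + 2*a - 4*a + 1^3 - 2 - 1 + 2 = a^2 - 2*a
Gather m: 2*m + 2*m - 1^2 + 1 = 4*m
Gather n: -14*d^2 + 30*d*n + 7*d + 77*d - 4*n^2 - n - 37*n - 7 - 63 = -14*d^2 + 84*d - 4*n^2 + n*(30*d - 38) - 70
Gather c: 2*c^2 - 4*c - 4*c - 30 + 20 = 2*c^2 - 8*c - 10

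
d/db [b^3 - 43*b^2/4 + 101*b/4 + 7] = 3*b^2 - 43*b/2 + 101/4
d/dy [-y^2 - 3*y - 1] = -2*y - 3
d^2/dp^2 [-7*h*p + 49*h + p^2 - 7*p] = 2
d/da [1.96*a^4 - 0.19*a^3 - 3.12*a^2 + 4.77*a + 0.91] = 7.84*a^3 - 0.57*a^2 - 6.24*a + 4.77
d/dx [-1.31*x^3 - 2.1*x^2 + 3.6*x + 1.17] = -3.93*x^2 - 4.2*x + 3.6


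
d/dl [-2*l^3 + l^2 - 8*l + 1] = -6*l^2 + 2*l - 8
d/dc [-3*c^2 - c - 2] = -6*c - 1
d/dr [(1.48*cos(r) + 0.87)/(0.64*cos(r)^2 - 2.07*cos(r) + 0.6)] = (0.9472*cos(r)^2 + 1.1136*cos(r) - 2.6889)*sin(r)/(0.4096*cos(r)^4 - 2.6496*cos(r)^3 + 5.0529*cos(r)^2 - 2.484*cos(r) + 0.36)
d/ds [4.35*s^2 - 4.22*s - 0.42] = 8.7*s - 4.22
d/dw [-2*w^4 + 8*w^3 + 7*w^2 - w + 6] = -8*w^3 + 24*w^2 + 14*w - 1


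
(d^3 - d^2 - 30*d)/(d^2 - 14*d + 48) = d*(d + 5)/(d - 8)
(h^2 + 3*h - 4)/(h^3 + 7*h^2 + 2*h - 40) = (h - 1)/(h^2 + 3*h - 10)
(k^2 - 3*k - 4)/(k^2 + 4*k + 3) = (k - 4)/(k + 3)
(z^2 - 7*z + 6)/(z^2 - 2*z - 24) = (z - 1)/(z + 4)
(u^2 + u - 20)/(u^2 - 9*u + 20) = (u + 5)/(u - 5)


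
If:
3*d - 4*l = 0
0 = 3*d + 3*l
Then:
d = 0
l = 0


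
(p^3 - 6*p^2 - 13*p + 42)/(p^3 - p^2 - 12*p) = (p^2 - 9*p + 14)/(p*(p - 4))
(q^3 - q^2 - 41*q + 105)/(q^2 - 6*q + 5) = (q^2 + 4*q - 21)/(q - 1)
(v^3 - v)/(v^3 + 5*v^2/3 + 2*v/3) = 3*(v - 1)/(3*v + 2)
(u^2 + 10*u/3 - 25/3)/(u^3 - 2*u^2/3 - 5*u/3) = (u + 5)/(u*(u + 1))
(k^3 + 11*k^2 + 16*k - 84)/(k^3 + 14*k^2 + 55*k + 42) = (k - 2)/(k + 1)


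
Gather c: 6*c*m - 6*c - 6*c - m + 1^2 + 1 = c*(6*m - 12) - m + 2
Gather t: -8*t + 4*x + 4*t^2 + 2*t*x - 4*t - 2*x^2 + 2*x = 4*t^2 + t*(2*x - 12) - 2*x^2 + 6*x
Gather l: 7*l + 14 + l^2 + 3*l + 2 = l^2 + 10*l + 16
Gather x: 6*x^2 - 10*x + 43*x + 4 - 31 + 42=6*x^2 + 33*x + 15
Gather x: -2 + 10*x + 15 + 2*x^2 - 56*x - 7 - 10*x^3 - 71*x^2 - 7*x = -10*x^3 - 69*x^2 - 53*x + 6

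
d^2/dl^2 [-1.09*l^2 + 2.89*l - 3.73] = -2.18000000000000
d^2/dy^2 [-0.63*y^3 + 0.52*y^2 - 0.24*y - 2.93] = 1.04 - 3.78*y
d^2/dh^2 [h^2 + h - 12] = 2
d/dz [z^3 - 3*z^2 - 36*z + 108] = 3*z^2 - 6*z - 36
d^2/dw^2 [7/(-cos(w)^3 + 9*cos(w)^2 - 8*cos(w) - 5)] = 7*((-35*cos(w) + 72*cos(2*w) - 9*cos(3*w))*(cos(w)^3 - 9*cos(w)^2 + 8*cos(w) + 5)/4 - 2*(3*cos(w)^2 - 18*cos(w) + 8)^2*sin(w)^2)/(cos(w)^3 - 9*cos(w)^2 + 8*cos(w) + 5)^3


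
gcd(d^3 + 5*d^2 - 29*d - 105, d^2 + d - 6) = d + 3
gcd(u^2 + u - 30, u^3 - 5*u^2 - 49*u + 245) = u - 5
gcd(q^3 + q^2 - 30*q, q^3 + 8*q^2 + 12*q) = q^2 + 6*q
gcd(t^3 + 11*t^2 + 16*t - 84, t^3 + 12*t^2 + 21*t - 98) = t^2 + 5*t - 14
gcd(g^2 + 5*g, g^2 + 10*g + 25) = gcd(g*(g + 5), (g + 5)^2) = g + 5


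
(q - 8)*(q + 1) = q^2 - 7*q - 8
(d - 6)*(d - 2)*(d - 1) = d^3 - 9*d^2 + 20*d - 12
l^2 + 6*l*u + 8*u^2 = (l + 2*u)*(l + 4*u)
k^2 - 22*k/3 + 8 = (k - 6)*(k - 4/3)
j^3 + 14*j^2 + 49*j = j*(j + 7)^2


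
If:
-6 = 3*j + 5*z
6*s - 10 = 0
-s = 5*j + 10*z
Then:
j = -31/3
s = 5/3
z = 5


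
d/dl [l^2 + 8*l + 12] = 2*l + 8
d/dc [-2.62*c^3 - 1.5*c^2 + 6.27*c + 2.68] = -7.86*c^2 - 3.0*c + 6.27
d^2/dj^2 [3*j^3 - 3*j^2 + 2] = 18*j - 6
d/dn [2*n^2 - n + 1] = 4*n - 1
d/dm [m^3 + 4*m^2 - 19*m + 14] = 3*m^2 + 8*m - 19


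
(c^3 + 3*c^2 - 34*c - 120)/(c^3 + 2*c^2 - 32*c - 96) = (c + 5)/(c + 4)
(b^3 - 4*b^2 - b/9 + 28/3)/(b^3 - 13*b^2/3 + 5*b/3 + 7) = (b + 4/3)/(b + 1)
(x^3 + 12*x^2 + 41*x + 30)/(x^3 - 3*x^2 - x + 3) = (x^2 + 11*x + 30)/(x^2 - 4*x + 3)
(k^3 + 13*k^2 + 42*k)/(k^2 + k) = (k^2 + 13*k + 42)/(k + 1)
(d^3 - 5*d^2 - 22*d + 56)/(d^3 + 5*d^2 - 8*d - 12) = (d^2 - 3*d - 28)/(d^2 + 7*d + 6)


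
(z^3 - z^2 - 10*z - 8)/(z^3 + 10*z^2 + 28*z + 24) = (z^2 - 3*z - 4)/(z^2 + 8*z + 12)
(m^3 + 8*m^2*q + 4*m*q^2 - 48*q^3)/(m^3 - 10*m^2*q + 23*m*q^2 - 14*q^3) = (m^2 + 10*m*q + 24*q^2)/(m^2 - 8*m*q + 7*q^2)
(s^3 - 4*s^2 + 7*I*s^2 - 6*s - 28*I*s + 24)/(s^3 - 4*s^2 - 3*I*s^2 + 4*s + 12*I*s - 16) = (s + 6*I)/(s - 4*I)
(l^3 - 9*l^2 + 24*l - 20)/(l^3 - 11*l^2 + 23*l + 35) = (l^2 - 4*l + 4)/(l^2 - 6*l - 7)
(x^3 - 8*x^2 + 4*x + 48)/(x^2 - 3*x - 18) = (x^2 - 2*x - 8)/(x + 3)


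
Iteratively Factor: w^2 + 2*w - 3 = (w - 1)*(w + 3)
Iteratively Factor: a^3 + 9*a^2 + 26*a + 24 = (a + 3)*(a^2 + 6*a + 8) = (a + 2)*(a + 3)*(a + 4)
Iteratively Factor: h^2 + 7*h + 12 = (h + 3)*(h + 4)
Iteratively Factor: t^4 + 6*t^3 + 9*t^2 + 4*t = (t + 4)*(t^3 + 2*t^2 + t) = t*(t + 4)*(t^2 + 2*t + 1) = t*(t + 1)*(t + 4)*(t + 1)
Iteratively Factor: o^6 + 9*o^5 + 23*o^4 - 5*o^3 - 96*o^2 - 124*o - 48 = (o - 2)*(o^5 + 11*o^4 + 45*o^3 + 85*o^2 + 74*o + 24) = (o - 2)*(o + 4)*(o^4 + 7*o^3 + 17*o^2 + 17*o + 6) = (o - 2)*(o + 1)*(o + 4)*(o^3 + 6*o^2 + 11*o + 6) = (o - 2)*(o + 1)*(o + 3)*(o + 4)*(o^2 + 3*o + 2) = (o - 2)*(o + 1)*(o + 2)*(o + 3)*(o + 4)*(o + 1)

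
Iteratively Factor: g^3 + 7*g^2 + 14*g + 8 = (g + 1)*(g^2 + 6*g + 8) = (g + 1)*(g + 2)*(g + 4)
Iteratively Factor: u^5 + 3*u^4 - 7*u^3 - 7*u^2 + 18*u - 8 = (u - 1)*(u^4 + 4*u^3 - 3*u^2 - 10*u + 8) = (u - 1)*(u + 4)*(u^3 - 3*u + 2) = (u - 1)^2*(u + 4)*(u^2 + u - 2) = (u - 1)^3*(u + 4)*(u + 2)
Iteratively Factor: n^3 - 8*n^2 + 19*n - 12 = (n - 1)*(n^2 - 7*n + 12) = (n - 3)*(n - 1)*(n - 4)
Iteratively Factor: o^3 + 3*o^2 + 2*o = (o + 2)*(o^2 + o) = (o + 1)*(o + 2)*(o)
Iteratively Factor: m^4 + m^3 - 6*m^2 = (m - 2)*(m^3 + 3*m^2) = m*(m - 2)*(m^2 + 3*m) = m^2*(m - 2)*(m + 3)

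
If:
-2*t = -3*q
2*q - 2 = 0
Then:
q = 1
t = 3/2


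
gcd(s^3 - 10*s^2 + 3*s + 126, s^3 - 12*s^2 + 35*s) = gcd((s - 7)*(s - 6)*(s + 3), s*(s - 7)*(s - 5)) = s - 7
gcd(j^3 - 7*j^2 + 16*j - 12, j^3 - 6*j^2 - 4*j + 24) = j - 2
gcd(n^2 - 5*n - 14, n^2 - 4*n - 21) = n - 7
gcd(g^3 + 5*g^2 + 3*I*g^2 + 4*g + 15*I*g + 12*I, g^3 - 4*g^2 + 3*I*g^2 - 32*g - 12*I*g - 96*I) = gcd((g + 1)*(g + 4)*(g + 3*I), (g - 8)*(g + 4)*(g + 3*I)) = g^2 + g*(4 + 3*I) + 12*I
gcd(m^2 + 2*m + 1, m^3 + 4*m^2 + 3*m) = m + 1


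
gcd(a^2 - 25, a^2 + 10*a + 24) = 1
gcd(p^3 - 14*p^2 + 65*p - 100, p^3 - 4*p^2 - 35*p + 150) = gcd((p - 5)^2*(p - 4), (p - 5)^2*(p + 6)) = p^2 - 10*p + 25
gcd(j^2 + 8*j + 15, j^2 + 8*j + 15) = j^2 + 8*j + 15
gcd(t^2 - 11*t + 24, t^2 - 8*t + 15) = t - 3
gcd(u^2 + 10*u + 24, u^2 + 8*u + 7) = 1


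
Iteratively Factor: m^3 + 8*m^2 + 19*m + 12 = (m + 4)*(m^2 + 4*m + 3) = (m + 1)*(m + 4)*(m + 3)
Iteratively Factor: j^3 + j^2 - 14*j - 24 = (j + 2)*(j^2 - j - 12) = (j + 2)*(j + 3)*(j - 4)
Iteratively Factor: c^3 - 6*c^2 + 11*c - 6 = (c - 1)*(c^2 - 5*c + 6) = (c - 2)*(c - 1)*(c - 3)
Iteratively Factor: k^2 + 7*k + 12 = (k + 4)*(k + 3)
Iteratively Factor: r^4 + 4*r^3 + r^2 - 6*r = (r - 1)*(r^3 + 5*r^2 + 6*r) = (r - 1)*(r + 3)*(r^2 + 2*r) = r*(r - 1)*(r + 3)*(r + 2)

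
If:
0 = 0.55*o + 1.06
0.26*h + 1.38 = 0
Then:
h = -5.31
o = -1.93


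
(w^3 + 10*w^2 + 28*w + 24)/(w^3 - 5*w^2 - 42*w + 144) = (w^2 + 4*w + 4)/(w^2 - 11*w + 24)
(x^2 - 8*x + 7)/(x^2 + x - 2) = (x - 7)/(x + 2)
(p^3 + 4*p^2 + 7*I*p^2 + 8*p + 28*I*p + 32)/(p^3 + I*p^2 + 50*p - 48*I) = (p + 4)/(p - 6*I)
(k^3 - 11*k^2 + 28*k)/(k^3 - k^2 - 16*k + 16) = k*(k - 7)/(k^2 + 3*k - 4)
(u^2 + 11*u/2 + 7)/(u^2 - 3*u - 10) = (u + 7/2)/(u - 5)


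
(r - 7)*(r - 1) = r^2 - 8*r + 7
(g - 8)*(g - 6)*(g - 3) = g^3 - 17*g^2 + 90*g - 144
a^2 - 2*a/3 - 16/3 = (a - 8/3)*(a + 2)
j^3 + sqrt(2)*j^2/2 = j^2*(j + sqrt(2)/2)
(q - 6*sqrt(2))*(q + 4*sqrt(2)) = q^2 - 2*sqrt(2)*q - 48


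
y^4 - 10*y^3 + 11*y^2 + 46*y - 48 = (y - 8)*(y - 3)*(y - 1)*(y + 2)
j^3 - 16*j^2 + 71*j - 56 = (j - 8)*(j - 7)*(j - 1)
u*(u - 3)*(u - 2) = u^3 - 5*u^2 + 6*u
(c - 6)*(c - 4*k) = c^2 - 4*c*k - 6*c + 24*k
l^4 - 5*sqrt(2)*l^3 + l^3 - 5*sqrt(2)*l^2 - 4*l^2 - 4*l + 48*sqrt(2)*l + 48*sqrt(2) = (l + 1)*(l - 4*sqrt(2))*(l - 3*sqrt(2))*(l + 2*sqrt(2))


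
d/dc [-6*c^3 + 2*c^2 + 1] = 2*c*(2 - 9*c)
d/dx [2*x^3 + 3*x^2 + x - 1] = 6*x^2 + 6*x + 1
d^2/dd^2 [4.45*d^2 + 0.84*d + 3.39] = 8.90000000000000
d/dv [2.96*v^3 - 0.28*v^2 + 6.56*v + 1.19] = 8.88*v^2 - 0.56*v + 6.56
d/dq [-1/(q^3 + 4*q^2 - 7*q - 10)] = (3*q^2 + 8*q - 7)/(q^3 + 4*q^2 - 7*q - 10)^2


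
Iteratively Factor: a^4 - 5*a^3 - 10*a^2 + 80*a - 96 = (a - 4)*(a^3 - a^2 - 14*a + 24) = (a - 4)*(a + 4)*(a^2 - 5*a + 6) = (a - 4)*(a - 2)*(a + 4)*(a - 3)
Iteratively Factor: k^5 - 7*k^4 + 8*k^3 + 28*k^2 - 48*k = (k - 2)*(k^4 - 5*k^3 - 2*k^2 + 24*k) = (k - 4)*(k - 2)*(k^3 - k^2 - 6*k) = (k - 4)*(k - 2)*(k + 2)*(k^2 - 3*k) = (k - 4)*(k - 3)*(k - 2)*(k + 2)*(k)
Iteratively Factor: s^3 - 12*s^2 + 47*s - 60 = (s - 5)*(s^2 - 7*s + 12) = (s - 5)*(s - 3)*(s - 4)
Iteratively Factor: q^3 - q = (q - 1)*(q^2 + q) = (q - 1)*(q + 1)*(q)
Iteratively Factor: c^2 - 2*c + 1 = (c - 1)*(c - 1)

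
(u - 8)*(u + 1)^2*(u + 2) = u^4 - 4*u^3 - 27*u^2 - 38*u - 16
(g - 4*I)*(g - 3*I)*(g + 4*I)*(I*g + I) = I*g^4 + 3*g^3 + I*g^3 + 3*g^2 + 16*I*g^2 + 48*g + 16*I*g + 48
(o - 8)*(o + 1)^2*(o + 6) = o^4 - 51*o^2 - 98*o - 48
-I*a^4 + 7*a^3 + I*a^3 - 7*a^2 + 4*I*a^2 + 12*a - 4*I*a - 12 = (a - I)*(a + 2*I)*(a + 6*I)*(-I*a + I)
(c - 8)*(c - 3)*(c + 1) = c^3 - 10*c^2 + 13*c + 24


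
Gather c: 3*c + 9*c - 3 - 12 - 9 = 12*c - 24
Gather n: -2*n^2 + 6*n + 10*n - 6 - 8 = -2*n^2 + 16*n - 14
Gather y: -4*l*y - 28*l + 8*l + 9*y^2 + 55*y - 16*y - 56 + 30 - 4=-20*l + 9*y^2 + y*(39 - 4*l) - 30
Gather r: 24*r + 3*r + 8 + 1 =27*r + 9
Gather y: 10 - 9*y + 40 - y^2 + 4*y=-y^2 - 5*y + 50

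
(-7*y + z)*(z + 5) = -7*y*z - 35*y + z^2 + 5*z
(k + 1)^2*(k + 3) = k^3 + 5*k^2 + 7*k + 3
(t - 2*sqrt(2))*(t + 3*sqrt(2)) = t^2 + sqrt(2)*t - 12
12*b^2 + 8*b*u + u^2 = (2*b + u)*(6*b + u)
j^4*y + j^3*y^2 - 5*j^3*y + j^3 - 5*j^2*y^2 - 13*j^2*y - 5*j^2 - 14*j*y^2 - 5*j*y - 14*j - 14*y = (j - 7)*(j + 2)*(j + y)*(j*y + 1)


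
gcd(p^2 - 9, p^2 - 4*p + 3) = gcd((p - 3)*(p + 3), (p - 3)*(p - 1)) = p - 3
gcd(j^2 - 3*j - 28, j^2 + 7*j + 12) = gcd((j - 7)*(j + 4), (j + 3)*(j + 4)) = j + 4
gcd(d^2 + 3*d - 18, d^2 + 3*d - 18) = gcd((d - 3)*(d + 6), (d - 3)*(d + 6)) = d^2 + 3*d - 18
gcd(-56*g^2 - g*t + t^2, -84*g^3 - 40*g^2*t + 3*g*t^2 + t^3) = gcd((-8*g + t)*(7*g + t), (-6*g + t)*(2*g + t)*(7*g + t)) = 7*g + t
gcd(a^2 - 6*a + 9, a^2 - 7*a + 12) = a - 3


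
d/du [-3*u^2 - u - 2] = -6*u - 1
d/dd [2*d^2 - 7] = 4*d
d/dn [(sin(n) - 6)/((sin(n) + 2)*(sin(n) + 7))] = (12*sin(n) + cos(n)^2 + 67)*cos(n)/((sin(n) + 2)^2*(sin(n) + 7)^2)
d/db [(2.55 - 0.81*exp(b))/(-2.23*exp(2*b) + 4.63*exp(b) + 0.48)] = (-1.8063*exp(2*b) + 11.373*exp(b) - 12.1953)*exp(b)/(4.9729*exp(4*b) - 20.6498*exp(3*b) + 19.2961*exp(2*b) + 4.4448*exp(b) + 0.2304)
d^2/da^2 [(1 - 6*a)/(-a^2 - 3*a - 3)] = 2*((2*a + 3)^2*(6*a - 1) - (18*a + 17)*(a^2 + 3*a + 3))/(a^2 + 3*a + 3)^3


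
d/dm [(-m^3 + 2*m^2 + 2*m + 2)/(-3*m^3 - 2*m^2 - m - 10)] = 2*(4*m^4 + 7*m^3 + 25*m^2 - 16*m - 9)/(9*m^6 + 12*m^5 + 10*m^4 + 64*m^3 + 41*m^2 + 20*m + 100)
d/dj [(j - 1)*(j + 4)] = 2*j + 3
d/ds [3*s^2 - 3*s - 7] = 6*s - 3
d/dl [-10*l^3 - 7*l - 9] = -30*l^2 - 7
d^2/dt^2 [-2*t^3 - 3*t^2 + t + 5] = -12*t - 6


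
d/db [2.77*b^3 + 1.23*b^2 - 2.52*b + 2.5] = 8.31*b^2 + 2.46*b - 2.52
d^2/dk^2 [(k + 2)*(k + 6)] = 2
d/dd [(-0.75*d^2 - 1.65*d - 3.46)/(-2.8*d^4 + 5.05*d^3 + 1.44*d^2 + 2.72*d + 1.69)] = (-4.2*d^5 - 10.0725*d^4 - 22.087*d^3 + 52.755*d^2 + 7.4298*d + 6.6227)/(7.84*d^8 - 28.28*d^7 + 17.4385*d^6 - 0.688000000000001*d^5 + 20.0816*d^4 + 24.9026*d^3 + 12.2656*d^2 + 9.1936*d + 2.8561)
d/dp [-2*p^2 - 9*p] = -4*p - 9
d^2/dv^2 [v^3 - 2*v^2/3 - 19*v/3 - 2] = 6*v - 4/3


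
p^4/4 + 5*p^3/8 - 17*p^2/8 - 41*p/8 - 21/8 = (p/4 + 1/4)*(p - 3)*(p + 1)*(p + 7/2)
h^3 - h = h*(h - 1)*(h + 1)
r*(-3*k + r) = -3*k*r + r^2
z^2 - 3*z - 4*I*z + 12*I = (z - 3)*(z - 4*I)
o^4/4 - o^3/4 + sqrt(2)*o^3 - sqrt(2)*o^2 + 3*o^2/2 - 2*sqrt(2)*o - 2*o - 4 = (o/2 + sqrt(2))^2*(o - 2)*(o + 1)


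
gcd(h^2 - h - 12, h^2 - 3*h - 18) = h + 3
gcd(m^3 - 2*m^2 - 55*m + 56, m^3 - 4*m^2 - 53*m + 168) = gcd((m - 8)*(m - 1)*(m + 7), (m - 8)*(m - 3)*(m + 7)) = m^2 - m - 56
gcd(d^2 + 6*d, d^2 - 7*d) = d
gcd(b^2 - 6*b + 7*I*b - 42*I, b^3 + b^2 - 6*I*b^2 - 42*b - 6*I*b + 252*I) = b - 6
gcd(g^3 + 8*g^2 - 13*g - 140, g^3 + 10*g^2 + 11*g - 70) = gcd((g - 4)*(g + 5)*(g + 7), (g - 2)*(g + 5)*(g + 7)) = g^2 + 12*g + 35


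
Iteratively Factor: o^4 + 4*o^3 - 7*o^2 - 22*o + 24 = (o - 2)*(o^3 + 6*o^2 + 5*o - 12) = (o - 2)*(o + 4)*(o^2 + 2*o - 3) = (o - 2)*(o + 3)*(o + 4)*(o - 1)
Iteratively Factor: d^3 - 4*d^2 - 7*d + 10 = (d + 2)*(d^2 - 6*d + 5) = (d - 5)*(d + 2)*(d - 1)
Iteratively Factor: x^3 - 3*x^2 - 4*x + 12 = (x - 2)*(x^2 - x - 6) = (x - 2)*(x + 2)*(x - 3)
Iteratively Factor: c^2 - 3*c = (c)*(c - 3)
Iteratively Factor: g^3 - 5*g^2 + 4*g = (g)*(g^2 - 5*g + 4) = g*(g - 4)*(g - 1)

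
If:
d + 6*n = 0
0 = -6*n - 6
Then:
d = 6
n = -1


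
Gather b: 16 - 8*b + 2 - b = 18 - 9*b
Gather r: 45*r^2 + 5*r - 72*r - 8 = 45*r^2 - 67*r - 8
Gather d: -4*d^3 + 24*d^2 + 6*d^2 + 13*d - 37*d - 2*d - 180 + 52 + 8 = -4*d^3 + 30*d^2 - 26*d - 120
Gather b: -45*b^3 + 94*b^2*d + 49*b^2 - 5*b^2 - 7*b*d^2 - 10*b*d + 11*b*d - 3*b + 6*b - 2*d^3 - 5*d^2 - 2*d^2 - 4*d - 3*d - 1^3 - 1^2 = -45*b^3 + b^2*(94*d + 44) + b*(-7*d^2 + d + 3) - 2*d^3 - 7*d^2 - 7*d - 2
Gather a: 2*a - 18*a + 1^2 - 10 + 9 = -16*a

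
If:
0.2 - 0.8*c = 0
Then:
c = 0.25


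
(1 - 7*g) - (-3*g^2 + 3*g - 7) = 3*g^2 - 10*g + 8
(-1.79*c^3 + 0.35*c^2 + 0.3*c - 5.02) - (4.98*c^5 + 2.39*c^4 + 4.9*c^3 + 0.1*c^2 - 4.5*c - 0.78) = -4.98*c^5 - 2.39*c^4 - 6.69*c^3 + 0.25*c^2 + 4.8*c - 4.24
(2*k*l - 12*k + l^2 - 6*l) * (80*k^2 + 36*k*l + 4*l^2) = 160*k^3*l - 960*k^3 + 152*k^2*l^2 - 912*k^2*l + 44*k*l^3 - 264*k*l^2 + 4*l^4 - 24*l^3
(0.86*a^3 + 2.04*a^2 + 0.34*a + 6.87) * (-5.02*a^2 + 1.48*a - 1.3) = -4.3172*a^5 - 8.968*a^4 + 0.1944*a^3 - 36.6362*a^2 + 9.7256*a - 8.931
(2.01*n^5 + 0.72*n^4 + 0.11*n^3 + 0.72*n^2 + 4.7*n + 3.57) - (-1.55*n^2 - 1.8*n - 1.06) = 2.01*n^5 + 0.72*n^4 + 0.11*n^3 + 2.27*n^2 + 6.5*n + 4.63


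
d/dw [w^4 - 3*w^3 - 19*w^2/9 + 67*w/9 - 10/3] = 4*w^3 - 9*w^2 - 38*w/9 + 67/9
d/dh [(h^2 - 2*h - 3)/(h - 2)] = (h^2 - 4*h + 7)/(h^2 - 4*h + 4)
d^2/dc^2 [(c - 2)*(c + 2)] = 2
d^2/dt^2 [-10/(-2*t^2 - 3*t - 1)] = 20*(-4*t^2 - 6*t + (4*t + 3)^2 - 2)/(2*t^2 + 3*t + 1)^3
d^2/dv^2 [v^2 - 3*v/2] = 2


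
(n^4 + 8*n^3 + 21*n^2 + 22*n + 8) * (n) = n^5 + 8*n^4 + 21*n^3 + 22*n^2 + 8*n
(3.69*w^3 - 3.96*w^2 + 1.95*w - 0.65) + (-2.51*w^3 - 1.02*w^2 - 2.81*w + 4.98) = 1.18*w^3 - 4.98*w^2 - 0.86*w + 4.33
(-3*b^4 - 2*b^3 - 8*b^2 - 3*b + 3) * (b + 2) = -3*b^5 - 8*b^4 - 12*b^3 - 19*b^2 - 3*b + 6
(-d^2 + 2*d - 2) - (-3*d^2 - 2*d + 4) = 2*d^2 + 4*d - 6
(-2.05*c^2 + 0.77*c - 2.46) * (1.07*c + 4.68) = -2.1935*c^3 - 8.7701*c^2 + 0.9714*c - 11.5128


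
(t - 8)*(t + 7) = t^2 - t - 56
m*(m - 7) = m^2 - 7*m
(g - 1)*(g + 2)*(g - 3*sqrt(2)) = g^3 - 3*sqrt(2)*g^2 + g^2 - 3*sqrt(2)*g - 2*g + 6*sqrt(2)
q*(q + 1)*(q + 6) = q^3 + 7*q^2 + 6*q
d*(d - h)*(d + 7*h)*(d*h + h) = d^4*h + 6*d^3*h^2 + d^3*h - 7*d^2*h^3 + 6*d^2*h^2 - 7*d*h^3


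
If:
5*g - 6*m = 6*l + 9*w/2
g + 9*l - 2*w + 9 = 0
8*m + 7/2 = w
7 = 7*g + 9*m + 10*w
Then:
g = -2299/10476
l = -22831/31428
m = -3115/10476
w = 5873/5238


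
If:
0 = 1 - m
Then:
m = 1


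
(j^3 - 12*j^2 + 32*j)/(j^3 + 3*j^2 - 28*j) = (j - 8)/(j + 7)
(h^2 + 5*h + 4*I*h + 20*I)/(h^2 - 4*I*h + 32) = (h + 5)/(h - 8*I)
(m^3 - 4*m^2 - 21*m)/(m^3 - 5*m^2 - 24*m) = (m - 7)/(m - 8)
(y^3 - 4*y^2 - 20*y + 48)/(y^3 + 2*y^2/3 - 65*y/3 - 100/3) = 3*(y^2 - 8*y + 12)/(3*y^2 - 10*y - 25)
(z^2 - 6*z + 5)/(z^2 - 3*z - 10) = (z - 1)/(z + 2)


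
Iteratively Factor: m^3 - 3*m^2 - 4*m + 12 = (m + 2)*(m^2 - 5*m + 6) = (m - 3)*(m + 2)*(m - 2)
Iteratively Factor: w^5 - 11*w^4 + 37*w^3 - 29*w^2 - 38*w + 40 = (w + 1)*(w^4 - 12*w^3 + 49*w^2 - 78*w + 40) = (w - 5)*(w + 1)*(w^3 - 7*w^2 + 14*w - 8) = (w - 5)*(w - 1)*(w + 1)*(w^2 - 6*w + 8) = (w - 5)*(w - 2)*(w - 1)*(w + 1)*(w - 4)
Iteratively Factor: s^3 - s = (s)*(s^2 - 1) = s*(s - 1)*(s + 1)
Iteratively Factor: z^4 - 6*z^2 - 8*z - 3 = (z + 1)*(z^3 - z^2 - 5*z - 3) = (z + 1)^2*(z^2 - 2*z - 3) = (z - 3)*(z + 1)^2*(z + 1)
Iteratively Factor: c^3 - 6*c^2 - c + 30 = (c - 5)*(c^2 - c - 6) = (c - 5)*(c - 3)*(c + 2)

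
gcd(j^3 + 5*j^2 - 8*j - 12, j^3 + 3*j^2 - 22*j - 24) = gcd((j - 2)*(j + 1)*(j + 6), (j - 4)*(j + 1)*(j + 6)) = j^2 + 7*j + 6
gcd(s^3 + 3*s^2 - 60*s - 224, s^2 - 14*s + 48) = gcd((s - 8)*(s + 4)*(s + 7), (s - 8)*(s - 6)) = s - 8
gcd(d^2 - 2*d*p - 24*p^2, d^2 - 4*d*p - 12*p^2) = -d + 6*p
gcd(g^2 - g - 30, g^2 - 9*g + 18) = g - 6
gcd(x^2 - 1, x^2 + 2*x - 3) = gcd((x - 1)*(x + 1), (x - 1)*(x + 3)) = x - 1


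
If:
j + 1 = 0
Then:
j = -1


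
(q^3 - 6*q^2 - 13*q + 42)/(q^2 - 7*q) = q + 1 - 6/q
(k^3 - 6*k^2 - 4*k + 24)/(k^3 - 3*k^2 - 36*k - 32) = (-k^3 + 6*k^2 + 4*k - 24)/(-k^3 + 3*k^2 + 36*k + 32)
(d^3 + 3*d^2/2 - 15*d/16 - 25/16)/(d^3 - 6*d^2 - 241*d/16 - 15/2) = (4*d^2 + d - 5)/(4*d^2 - 29*d - 24)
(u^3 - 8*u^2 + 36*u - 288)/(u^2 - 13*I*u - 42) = (u^2 + u*(-8 + 6*I) - 48*I)/(u - 7*I)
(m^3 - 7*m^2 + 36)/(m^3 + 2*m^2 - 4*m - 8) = (m^2 - 9*m + 18)/(m^2 - 4)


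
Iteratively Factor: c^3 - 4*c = (c - 2)*(c^2 + 2*c) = c*(c - 2)*(c + 2)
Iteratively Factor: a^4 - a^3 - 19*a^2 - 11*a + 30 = (a - 1)*(a^3 - 19*a - 30) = (a - 1)*(a + 3)*(a^2 - 3*a - 10) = (a - 1)*(a + 2)*(a + 3)*(a - 5)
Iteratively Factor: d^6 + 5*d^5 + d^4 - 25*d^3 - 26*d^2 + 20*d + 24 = (d + 3)*(d^5 + 2*d^4 - 5*d^3 - 10*d^2 + 4*d + 8) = (d + 2)*(d + 3)*(d^4 - 5*d^2 + 4) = (d - 1)*(d + 2)*(d + 3)*(d^3 + d^2 - 4*d - 4) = (d - 1)*(d + 1)*(d + 2)*(d + 3)*(d^2 - 4) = (d - 1)*(d + 1)*(d + 2)^2*(d + 3)*(d - 2)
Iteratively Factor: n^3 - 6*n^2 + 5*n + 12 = (n - 3)*(n^2 - 3*n - 4) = (n - 4)*(n - 3)*(n + 1)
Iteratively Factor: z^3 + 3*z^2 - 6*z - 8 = (z + 4)*(z^2 - z - 2) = (z - 2)*(z + 4)*(z + 1)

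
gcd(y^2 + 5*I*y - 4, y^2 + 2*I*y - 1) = y + I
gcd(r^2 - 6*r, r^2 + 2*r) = r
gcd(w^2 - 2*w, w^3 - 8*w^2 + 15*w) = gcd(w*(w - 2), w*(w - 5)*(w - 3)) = w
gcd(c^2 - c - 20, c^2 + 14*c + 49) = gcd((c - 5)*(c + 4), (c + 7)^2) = 1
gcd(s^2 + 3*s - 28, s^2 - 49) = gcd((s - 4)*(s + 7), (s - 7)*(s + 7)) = s + 7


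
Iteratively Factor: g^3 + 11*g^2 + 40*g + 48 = (g + 4)*(g^2 + 7*g + 12) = (g + 4)^2*(g + 3)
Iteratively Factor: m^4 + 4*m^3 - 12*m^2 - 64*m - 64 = (m + 2)*(m^3 + 2*m^2 - 16*m - 32) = (m + 2)^2*(m^2 - 16) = (m - 4)*(m + 2)^2*(m + 4)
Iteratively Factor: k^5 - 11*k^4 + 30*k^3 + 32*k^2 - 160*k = (k - 4)*(k^4 - 7*k^3 + 2*k^2 + 40*k) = (k - 5)*(k - 4)*(k^3 - 2*k^2 - 8*k) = (k - 5)*(k - 4)^2*(k^2 + 2*k) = k*(k - 5)*(k - 4)^2*(k + 2)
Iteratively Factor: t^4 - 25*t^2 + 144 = (t - 3)*(t^3 + 3*t^2 - 16*t - 48) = (t - 3)*(t + 4)*(t^2 - t - 12) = (t - 3)*(t + 3)*(t + 4)*(t - 4)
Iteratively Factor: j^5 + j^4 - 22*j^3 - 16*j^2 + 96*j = (j - 2)*(j^4 + 3*j^3 - 16*j^2 - 48*j) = (j - 2)*(j + 3)*(j^3 - 16*j) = (j - 4)*(j - 2)*(j + 3)*(j^2 + 4*j) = (j - 4)*(j - 2)*(j + 3)*(j + 4)*(j)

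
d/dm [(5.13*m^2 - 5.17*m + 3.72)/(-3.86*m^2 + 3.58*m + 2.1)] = (-1.5908*m^2 + 50.2644*m - 24.1746)/(14.8996*m^4 - 27.6376*m^3 - 3.3956*m^2 + 15.036*m + 4.41)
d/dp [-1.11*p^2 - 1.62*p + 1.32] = -2.22*p - 1.62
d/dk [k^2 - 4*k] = 2*k - 4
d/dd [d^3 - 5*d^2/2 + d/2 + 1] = 3*d^2 - 5*d + 1/2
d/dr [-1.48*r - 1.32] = -1.48000000000000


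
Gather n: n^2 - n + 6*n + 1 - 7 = n^2 + 5*n - 6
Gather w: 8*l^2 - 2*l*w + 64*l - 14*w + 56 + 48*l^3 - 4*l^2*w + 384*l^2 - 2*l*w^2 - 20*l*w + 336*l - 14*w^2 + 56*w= 48*l^3 + 392*l^2 + 400*l + w^2*(-2*l - 14) + w*(-4*l^2 - 22*l + 42) + 56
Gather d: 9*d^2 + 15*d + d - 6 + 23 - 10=9*d^2 + 16*d + 7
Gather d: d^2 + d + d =d^2 + 2*d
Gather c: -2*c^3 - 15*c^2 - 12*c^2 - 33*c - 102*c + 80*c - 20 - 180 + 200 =-2*c^3 - 27*c^2 - 55*c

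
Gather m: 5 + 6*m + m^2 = m^2 + 6*m + 5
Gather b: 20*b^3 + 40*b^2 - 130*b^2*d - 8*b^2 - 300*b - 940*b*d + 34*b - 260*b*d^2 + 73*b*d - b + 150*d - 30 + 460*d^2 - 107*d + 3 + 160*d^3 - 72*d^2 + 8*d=20*b^3 + b^2*(32 - 130*d) + b*(-260*d^2 - 867*d - 267) + 160*d^3 + 388*d^2 + 51*d - 27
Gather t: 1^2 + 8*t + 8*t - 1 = 16*t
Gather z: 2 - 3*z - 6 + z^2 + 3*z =z^2 - 4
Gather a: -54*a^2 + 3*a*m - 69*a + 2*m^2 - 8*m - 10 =-54*a^2 + a*(3*m - 69) + 2*m^2 - 8*m - 10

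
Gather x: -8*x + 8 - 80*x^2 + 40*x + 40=-80*x^2 + 32*x + 48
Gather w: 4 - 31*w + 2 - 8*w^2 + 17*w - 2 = -8*w^2 - 14*w + 4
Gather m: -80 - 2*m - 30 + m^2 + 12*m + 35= m^2 + 10*m - 75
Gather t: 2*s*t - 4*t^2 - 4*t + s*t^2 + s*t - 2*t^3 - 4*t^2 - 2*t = -2*t^3 + t^2*(s - 8) + t*(3*s - 6)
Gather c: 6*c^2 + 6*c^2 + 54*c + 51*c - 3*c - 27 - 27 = 12*c^2 + 102*c - 54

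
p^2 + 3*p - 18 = (p - 3)*(p + 6)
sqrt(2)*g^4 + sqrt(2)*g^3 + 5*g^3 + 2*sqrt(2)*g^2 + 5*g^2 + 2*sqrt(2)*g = g*(g + 1)*(g + 2*sqrt(2))*(sqrt(2)*g + 1)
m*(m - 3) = m^2 - 3*m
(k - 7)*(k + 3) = k^2 - 4*k - 21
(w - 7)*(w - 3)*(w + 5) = w^3 - 5*w^2 - 29*w + 105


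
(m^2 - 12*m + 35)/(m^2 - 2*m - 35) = (m - 5)/(m + 5)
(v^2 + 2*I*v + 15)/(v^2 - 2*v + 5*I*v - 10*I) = (v - 3*I)/(v - 2)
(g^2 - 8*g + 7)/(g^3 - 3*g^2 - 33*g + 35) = 1/(g + 5)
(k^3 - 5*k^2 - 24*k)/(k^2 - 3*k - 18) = k*(k - 8)/(k - 6)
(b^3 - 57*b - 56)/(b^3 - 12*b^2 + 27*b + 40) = (b + 7)/(b - 5)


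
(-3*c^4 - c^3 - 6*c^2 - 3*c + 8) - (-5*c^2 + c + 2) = -3*c^4 - c^3 - c^2 - 4*c + 6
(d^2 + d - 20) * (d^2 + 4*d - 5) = d^4 + 5*d^3 - 21*d^2 - 85*d + 100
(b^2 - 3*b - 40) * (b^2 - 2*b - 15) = b^4 - 5*b^3 - 49*b^2 + 125*b + 600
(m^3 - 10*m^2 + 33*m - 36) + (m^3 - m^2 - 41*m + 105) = 2*m^3 - 11*m^2 - 8*m + 69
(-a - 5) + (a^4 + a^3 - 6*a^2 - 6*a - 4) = a^4 + a^3 - 6*a^2 - 7*a - 9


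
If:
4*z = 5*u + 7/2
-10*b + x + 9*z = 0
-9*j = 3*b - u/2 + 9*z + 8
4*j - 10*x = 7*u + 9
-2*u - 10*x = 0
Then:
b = -36149/40504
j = 14159/40504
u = -15395/10126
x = 3079/10126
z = -20767/20252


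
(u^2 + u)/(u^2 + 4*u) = (u + 1)/(u + 4)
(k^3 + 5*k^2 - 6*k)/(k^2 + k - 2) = k*(k + 6)/(k + 2)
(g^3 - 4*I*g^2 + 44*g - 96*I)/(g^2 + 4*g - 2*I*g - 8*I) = (g^2 - 2*I*g + 48)/(g + 4)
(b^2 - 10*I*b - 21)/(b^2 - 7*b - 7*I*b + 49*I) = (b - 3*I)/(b - 7)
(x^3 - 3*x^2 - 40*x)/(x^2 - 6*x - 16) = x*(x + 5)/(x + 2)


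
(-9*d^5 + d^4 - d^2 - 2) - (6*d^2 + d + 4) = -9*d^5 + d^4 - 7*d^2 - d - 6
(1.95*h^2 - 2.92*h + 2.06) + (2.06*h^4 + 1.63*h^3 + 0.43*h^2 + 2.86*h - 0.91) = 2.06*h^4 + 1.63*h^3 + 2.38*h^2 - 0.0600000000000001*h + 1.15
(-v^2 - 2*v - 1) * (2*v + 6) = -2*v^3 - 10*v^2 - 14*v - 6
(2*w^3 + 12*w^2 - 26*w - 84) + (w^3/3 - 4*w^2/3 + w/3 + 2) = 7*w^3/3 + 32*w^2/3 - 77*w/3 - 82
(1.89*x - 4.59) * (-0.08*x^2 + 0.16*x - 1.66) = -0.1512*x^3 + 0.6696*x^2 - 3.8718*x + 7.6194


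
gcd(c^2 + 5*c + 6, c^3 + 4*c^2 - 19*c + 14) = 1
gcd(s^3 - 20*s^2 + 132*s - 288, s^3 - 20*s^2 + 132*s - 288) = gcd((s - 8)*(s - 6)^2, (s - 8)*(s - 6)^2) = s^3 - 20*s^2 + 132*s - 288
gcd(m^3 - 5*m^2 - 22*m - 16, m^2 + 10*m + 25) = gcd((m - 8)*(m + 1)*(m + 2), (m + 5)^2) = 1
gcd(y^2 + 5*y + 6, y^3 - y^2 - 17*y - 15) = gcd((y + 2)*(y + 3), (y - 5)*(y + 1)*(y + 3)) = y + 3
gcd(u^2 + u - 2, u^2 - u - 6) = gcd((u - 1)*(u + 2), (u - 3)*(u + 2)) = u + 2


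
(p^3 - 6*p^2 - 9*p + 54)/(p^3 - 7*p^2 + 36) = (p + 3)/(p + 2)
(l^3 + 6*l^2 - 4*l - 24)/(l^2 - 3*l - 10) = (l^2 + 4*l - 12)/(l - 5)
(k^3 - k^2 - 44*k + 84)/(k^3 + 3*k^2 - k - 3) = (k^3 - k^2 - 44*k + 84)/(k^3 + 3*k^2 - k - 3)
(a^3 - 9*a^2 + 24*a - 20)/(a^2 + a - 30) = (a^2 - 4*a + 4)/(a + 6)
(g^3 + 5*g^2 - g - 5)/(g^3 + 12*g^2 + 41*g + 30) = (g - 1)/(g + 6)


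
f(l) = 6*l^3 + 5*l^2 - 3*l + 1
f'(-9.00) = 1365.00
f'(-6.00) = 585.00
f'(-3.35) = 165.50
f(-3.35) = -158.41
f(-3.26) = -143.96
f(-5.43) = -795.90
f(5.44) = 1098.58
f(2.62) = 135.37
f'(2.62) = 146.76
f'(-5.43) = 473.43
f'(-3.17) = 146.18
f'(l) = 18*l^2 + 10*l - 3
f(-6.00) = -1097.00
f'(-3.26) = 155.70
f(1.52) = 29.06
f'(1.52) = 53.79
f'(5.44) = 584.08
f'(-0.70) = -1.18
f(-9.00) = -3941.00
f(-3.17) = -130.38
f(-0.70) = 3.49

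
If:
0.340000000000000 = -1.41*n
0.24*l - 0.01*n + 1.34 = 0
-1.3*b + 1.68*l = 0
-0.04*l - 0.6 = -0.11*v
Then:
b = -7.23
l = -5.59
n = -0.24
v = 3.42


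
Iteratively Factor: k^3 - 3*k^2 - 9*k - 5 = (k + 1)*(k^2 - 4*k - 5) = (k - 5)*(k + 1)*(k + 1)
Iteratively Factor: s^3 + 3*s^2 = (s + 3)*(s^2) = s*(s + 3)*(s)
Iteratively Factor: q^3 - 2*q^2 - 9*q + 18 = (q - 2)*(q^2 - 9) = (q - 2)*(q + 3)*(q - 3)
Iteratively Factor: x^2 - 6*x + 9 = (x - 3)*(x - 3)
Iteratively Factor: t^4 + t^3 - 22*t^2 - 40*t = (t)*(t^3 + t^2 - 22*t - 40) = t*(t + 4)*(t^2 - 3*t - 10) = t*(t - 5)*(t + 4)*(t + 2)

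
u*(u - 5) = u^2 - 5*u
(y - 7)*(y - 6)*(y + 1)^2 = y^4 - 11*y^3 + 17*y^2 + 71*y + 42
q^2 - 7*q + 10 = (q - 5)*(q - 2)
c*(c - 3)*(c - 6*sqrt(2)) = c^3 - 6*sqrt(2)*c^2 - 3*c^2 + 18*sqrt(2)*c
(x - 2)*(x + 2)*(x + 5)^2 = x^4 + 10*x^3 + 21*x^2 - 40*x - 100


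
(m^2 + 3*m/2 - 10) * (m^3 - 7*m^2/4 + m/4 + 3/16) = m^5 - m^4/4 - 99*m^3/8 + 289*m^2/16 - 71*m/32 - 15/8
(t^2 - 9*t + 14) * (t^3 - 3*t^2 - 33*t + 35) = t^5 - 12*t^4 + 8*t^3 + 290*t^2 - 777*t + 490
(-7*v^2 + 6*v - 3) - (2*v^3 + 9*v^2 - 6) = -2*v^3 - 16*v^2 + 6*v + 3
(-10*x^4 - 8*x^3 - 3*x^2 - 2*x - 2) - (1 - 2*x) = -10*x^4 - 8*x^3 - 3*x^2 - 3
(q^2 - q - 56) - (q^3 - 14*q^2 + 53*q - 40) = -q^3 + 15*q^2 - 54*q - 16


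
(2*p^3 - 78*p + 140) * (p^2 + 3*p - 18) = 2*p^5 + 6*p^4 - 114*p^3 - 94*p^2 + 1824*p - 2520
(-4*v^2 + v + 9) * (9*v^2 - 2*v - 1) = -36*v^4 + 17*v^3 + 83*v^2 - 19*v - 9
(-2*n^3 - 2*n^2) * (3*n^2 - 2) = -6*n^5 - 6*n^4 + 4*n^3 + 4*n^2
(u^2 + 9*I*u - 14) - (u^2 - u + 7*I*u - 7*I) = u + 2*I*u - 14 + 7*I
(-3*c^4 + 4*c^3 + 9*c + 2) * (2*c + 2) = -6*c^5 + 2*c^4 + 8*c^3 + 18*c^2 + 22*c + 4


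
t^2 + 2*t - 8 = (t - 2)*(t + 4)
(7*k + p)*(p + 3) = 7*k*p + 21*k + p^2 + 3*p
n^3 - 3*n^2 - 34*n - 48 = (n - 8)*(n + 2)*(n + 3)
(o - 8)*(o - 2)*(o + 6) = o^3 - 4*o^2 - 44*o + 96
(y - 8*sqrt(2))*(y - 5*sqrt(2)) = y^2 - 13*sqrt(2)*y + 80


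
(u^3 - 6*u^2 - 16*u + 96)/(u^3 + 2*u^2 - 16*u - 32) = (u - 6)/(u + 2)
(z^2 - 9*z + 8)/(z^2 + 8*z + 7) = (z^2 - 9*z + 8)/(z^2 + 8*z + 7)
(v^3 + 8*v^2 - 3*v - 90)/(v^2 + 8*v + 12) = (v^2 + 2*v - 15)/(v + 2)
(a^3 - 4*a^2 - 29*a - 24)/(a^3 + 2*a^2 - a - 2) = (a^2 - 5*a - 24)/(a^2 + a - 2)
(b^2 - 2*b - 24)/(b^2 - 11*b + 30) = (b + 4)/(b - 5)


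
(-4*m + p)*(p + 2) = -4*m*p - 8*m + p^2 + 2*p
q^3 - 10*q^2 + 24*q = q*(q - 6)*(q - 4)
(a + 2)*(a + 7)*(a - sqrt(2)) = a^3 - sqrt(2)*a^2 + 9*a^2 - 9*sqrt(2)*a + 14*a - 14*sqrt(2)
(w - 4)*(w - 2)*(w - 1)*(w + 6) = w^4 - w^3 - 28*w^2 + 76*w - 48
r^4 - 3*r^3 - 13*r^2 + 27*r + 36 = (r - 4)*(r - 3)*(r + 1)*(r + 3)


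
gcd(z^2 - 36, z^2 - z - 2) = 1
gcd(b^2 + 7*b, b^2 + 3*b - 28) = b + 7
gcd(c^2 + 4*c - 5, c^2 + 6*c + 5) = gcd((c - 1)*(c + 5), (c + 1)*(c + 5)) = c + 5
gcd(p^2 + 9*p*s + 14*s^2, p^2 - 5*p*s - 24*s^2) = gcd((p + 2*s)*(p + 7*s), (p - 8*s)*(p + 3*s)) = 1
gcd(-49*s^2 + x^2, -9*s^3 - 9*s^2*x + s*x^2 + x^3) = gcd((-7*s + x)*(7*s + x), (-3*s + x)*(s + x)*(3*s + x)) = 1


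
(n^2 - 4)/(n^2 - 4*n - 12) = (n - 2)/(n - 6)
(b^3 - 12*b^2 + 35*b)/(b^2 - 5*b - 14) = b*(b - 5)/(b + 2)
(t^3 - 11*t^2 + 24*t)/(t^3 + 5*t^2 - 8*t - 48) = t*(t - 8)/(t^2 + 8*t + 16)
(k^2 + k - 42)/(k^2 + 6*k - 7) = (k - 6)/(k - 1)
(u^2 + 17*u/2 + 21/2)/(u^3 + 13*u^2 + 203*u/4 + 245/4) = 2*(2*u + 3)/(4*u^2 + 24*u + 35)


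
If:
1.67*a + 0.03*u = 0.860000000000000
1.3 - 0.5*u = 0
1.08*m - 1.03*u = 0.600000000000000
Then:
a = 0.47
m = 3.04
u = 2.60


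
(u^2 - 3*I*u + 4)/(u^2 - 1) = (u^2 - 3*I*u + 4)/(u^2 - 1)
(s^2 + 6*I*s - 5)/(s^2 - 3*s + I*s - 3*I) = (s + 5*I)/(s - 3)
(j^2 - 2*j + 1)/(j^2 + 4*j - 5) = (j - 1)/(j + 5)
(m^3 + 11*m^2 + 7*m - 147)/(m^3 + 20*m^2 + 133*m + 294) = (m - 3)/(m + 6)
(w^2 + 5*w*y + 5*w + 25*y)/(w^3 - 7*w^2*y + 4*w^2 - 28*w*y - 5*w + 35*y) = (-w - 5*y)/(-w^2 + 7*w*y + w - 7*y)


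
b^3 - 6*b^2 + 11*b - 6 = (b - 3)*(b - 2)*(b - 1)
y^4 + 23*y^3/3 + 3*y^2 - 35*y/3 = y*(y - 1)*(y + 5/3)*(y + 7)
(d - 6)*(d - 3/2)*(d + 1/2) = d^3 - 7*d^2 + 21*d/4 + 9/2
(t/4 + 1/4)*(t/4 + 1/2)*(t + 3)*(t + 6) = t^4/16 + 3*t^3/4 + 47*t^2/16 + 9*t/2 + 9/4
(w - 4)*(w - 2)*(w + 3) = w^3 - 3*w^2 - 10*w + 24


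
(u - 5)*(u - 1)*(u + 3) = u^3 - 3*u^2 - 13*u + 15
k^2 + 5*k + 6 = (k + 2)*(k + 3)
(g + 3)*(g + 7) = g^2 + 10*g + 21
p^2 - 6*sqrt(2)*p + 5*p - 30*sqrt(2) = (p + 5)*(p - 6*sqrt(2))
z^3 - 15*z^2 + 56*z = z*(z - 8)*(z - 7)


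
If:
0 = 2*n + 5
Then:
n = -5/2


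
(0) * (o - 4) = 0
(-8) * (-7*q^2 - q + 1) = 56*q^2 + 8*q - 8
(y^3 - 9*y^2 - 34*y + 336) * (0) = 0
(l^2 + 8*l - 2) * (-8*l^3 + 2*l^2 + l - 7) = -8*l^5 - 62*l^4 + 33*l^3 - 3*l^2 - 58*l + 14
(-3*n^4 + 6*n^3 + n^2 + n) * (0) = 0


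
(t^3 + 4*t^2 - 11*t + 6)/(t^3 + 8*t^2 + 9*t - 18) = (t - 1)/(t + 3)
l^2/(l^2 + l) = l/(l + 1)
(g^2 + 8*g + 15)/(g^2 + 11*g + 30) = (g + 3)/(g + 6)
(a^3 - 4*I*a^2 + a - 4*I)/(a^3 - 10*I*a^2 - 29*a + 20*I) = (a + I)/(a - 5*I)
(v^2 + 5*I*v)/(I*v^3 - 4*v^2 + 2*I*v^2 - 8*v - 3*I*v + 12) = v*(-I*v + 5)/(v^3 + 2*v^2*(1 + 2*I) + v*(-3 + 8*I) - 12*I)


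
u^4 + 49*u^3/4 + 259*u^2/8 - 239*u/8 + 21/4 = (u - 1/2)*(u - 1/4)*(u + 6)*(u + 7)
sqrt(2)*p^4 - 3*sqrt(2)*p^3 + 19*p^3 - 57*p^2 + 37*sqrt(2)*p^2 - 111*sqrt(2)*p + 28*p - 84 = (p - 3)*(p + 2*sqrt(2))*(p + 7*sqrt(2))*(sqrt(2)*p + 1)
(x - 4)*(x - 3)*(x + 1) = x^3 - 6*x^2 + 5*x + 12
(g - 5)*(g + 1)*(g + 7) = g^3 + 3*g^2 - 33*g - 35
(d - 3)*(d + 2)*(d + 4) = d^3 + 3*d^2 - 10*d - 24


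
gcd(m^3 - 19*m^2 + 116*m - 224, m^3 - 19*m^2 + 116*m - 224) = m^3 - 19*m^2 + 116*m - 224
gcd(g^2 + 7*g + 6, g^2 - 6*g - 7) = g + 1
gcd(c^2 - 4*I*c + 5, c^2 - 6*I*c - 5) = c - 5*I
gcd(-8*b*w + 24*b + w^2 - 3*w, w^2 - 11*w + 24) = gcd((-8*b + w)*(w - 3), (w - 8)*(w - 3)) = w - 3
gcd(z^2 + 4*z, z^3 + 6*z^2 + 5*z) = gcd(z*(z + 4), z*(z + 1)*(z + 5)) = z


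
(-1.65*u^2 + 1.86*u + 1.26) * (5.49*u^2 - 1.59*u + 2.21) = -9.0585*u^4 + 12.8349*u^3 + 0.313500000000001*u^2 + 2.1072*u + 2.7846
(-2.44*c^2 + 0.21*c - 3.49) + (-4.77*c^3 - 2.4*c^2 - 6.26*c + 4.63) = -4.77*c^3 - 4.84*c^2 - 6.05*c + 1.14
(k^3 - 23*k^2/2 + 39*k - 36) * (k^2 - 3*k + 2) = k^5 - 29*k^4/2 + 151*k^3/2 - 176*k^2 + 186*k - 72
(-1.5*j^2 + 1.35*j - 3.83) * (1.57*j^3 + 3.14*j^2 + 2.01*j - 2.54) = -2.355*j^5 - 2.5905*j^4 - 4.7891*j^3 - 5.5027*j^2 - 11.1273*j + 9.7282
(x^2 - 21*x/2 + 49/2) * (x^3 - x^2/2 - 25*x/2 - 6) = x^5 - 11*x^4 + 69*x^3/4 + 113*x^2 - 973*x/4 - 147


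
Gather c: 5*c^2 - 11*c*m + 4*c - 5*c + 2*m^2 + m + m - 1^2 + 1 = 5*c^2 + c*(-11*m - 1) + 2*m^2 + 2*m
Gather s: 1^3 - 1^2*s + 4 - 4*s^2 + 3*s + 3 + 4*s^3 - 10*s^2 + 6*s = 4*s^3 - 14*s^2 + 8*s + 8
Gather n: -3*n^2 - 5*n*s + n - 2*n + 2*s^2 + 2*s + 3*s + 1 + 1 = -3*n^2 + n*(-5*s - 1) + 2*s^2 + 5*s + 2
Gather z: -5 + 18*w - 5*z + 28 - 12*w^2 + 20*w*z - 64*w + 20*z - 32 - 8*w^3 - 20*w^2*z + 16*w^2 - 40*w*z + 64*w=-8*w^3 + 4*w^2 + 18*w + z*(-20*w^2 - 20*w + 15) - 9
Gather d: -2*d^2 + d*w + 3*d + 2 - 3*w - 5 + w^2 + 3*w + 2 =-2*d^2 + d*(w + 3) + w^2 - 1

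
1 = 1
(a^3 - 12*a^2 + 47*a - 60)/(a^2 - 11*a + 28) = (a^2 - 8*a + 15)/(a - 7)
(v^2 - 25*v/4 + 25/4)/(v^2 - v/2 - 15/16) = 4*(v - 5)/(4*v + 3)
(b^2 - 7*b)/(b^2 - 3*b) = (b - 7)/(b - 3)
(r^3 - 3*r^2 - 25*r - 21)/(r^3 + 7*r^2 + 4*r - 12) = (r^3 - 3*r^2 - 25*r - 21)/(r^3 + 7*r^2 + 4*r - 12)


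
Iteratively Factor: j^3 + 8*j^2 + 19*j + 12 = (j + 1)*(j^2 + 7*j + 12) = (j + 1)*(j + 3)*(j + 4)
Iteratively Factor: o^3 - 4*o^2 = (o - 4)*(o^2) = o*(o - 4)*(o)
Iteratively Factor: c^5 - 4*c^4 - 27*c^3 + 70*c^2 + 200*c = (c - 5)*(c^4 + c^3 - 22*c^2 - 40*c) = (c - 5)*(c + 4)*(c^3 - 3*c^2 - 10*c) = c*(c - 5)*(c + 4)*(c^2 - 3*c - 10) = c*(c - 5)^2*(c + 4)*(c + 2)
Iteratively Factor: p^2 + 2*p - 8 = (p + 4)*(p - 2)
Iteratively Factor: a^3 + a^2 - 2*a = (a + 2)*(a^2 - a) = a*(a + 2)*(a - 1)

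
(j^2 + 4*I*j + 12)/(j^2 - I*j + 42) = (j - 2*I)/(j - 7*I)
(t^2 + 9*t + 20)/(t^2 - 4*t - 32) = (t + 5)/(t - 8)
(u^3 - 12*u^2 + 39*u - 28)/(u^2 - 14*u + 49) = (u^2 - 5*u + 4)/(u - 7)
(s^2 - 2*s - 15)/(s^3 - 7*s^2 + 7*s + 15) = (s + 3)/(s^2 - 2*s - 3)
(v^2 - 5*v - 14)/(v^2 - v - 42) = (v + 2)/(v + 6)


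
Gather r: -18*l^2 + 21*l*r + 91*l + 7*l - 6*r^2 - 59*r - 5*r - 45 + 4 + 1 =-18*l^2 + 98*l - 6*r^2 + r*(21*l - 64) - 40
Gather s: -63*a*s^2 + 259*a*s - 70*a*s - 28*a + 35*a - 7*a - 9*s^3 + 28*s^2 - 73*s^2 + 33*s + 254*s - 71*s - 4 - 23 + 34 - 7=-9*s^3 + s^2*(-63*a - 45) + s*(189*a + 216)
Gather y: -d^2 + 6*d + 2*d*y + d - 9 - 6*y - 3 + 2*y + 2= -d^2 + 7*d + y*(2*d - 4) - 10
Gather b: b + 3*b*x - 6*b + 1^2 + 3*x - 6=b*(3*x - 5) + 3*x - 5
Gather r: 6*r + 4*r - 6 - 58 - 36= 10*r - 100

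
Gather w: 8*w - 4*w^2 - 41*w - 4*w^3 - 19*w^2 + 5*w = -4*w^3 - 23*w^2 - 28*w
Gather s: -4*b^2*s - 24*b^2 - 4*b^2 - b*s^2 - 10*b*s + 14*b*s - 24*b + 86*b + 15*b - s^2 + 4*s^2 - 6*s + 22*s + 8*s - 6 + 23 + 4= -28*b^2 + 77*b + s^2*(3 - b) + s*(-4*b^2 + 4*b + 24) + 21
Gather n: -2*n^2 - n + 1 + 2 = -2*n^2 - n + 3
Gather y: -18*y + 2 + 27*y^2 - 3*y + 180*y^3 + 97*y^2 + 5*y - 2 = 180*y^3 + 124*y^2 - 16*y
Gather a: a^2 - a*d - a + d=a^2 + a*(-d - 1) + d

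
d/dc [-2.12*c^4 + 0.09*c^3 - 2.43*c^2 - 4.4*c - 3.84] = -8.48*c^3 + 0.27*c^2 - 4.86*c - 4.4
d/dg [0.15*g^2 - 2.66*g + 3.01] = 0.3*g - 2.66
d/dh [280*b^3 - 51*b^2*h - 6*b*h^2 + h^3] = -51*b^2 - 12*b*h + 3*h^2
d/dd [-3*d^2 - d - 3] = -6*d - 1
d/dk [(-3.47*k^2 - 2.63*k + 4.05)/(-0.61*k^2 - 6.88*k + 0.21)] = (22.2693*k^2 + 3.4836*k + 27.3117)/(0.3721*k^4 + 8.3936*k^3 + 47.0782*k^2 - 2.8896*k + 0.0441)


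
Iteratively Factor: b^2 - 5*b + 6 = (b - 3)*(b - 2)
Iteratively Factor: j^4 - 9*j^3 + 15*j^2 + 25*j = (j - 5)*(j^3 - 4*j^2 - 5*j) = (j - 5)*(j + 1)*(j^2 - 5*j) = (j - 5)^2*(j + 1)*(j)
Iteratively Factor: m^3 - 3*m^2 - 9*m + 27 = (m + 3)*(m^2 - 6*m + 9) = (m - 3)*(m + 3)*(m - 3)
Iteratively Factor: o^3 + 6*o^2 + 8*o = (o)*(o^2 + 6*o + 8) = o*(o + 2)*(o + 4)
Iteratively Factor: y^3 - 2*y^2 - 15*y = (y - 5)*(y^2 + 3*y) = (y - 5)*(y + 3)*(y)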